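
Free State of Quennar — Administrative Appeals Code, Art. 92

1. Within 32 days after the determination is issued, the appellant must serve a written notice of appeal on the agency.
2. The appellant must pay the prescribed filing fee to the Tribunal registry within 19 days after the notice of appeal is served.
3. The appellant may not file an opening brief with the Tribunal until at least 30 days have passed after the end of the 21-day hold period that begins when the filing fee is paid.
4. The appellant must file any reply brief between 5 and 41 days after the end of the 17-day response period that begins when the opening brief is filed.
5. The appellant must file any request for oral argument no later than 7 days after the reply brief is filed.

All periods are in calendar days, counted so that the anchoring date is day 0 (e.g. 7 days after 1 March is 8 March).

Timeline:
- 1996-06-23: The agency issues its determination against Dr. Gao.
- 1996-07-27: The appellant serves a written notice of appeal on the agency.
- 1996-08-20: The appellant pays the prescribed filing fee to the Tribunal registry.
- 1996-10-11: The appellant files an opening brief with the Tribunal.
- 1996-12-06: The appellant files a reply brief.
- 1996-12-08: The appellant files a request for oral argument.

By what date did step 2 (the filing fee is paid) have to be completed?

1996-08-15

Step 2 runs from 1996-07-27, when the notice of appeal is served. 19 days after 1996-07-27 is 1996-08-15.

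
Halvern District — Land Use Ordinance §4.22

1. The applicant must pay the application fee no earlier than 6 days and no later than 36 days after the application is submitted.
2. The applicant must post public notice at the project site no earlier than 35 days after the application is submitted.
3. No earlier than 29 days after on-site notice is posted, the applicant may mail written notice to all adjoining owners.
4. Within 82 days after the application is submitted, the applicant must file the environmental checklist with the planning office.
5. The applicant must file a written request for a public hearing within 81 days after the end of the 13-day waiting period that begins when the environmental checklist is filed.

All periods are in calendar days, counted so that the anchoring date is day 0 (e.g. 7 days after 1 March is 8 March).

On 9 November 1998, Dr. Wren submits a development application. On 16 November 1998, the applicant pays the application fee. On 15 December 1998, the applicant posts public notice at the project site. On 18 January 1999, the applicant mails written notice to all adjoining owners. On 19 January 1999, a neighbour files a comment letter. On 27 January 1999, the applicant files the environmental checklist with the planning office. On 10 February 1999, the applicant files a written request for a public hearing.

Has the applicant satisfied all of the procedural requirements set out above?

Yes

Step 1: the window is 6–36 days after 9 November 1998 (when the application is submitted), so 15 November 1998 through 15 December 1998; done 16 November 1998 — within the window.
Step 2: the earliest permitted date is 35 days after 9 November 1998 (when the application is submitted), i.e. 14 December 1998; done 15 December 1998, after the minimum wait.
Step 3: the earliest permitted date is 29 days after 15 December 1998 (when on-site notice is posted), i.e. 13 January 1999; 18 January 1999 is on or after that date.
Step 4: 82 days after 9 November 1998 (when the application is submitted) is 30 January 1999; completed 27 January 1999, before the deadline.
Step 5: 81 days after 9 February 1999 (end of the 13-day waiting period, which began when the environmental checklist is filed on 27 January 1999) is 1 May 1999; completed 10 February 1999, before the deadline.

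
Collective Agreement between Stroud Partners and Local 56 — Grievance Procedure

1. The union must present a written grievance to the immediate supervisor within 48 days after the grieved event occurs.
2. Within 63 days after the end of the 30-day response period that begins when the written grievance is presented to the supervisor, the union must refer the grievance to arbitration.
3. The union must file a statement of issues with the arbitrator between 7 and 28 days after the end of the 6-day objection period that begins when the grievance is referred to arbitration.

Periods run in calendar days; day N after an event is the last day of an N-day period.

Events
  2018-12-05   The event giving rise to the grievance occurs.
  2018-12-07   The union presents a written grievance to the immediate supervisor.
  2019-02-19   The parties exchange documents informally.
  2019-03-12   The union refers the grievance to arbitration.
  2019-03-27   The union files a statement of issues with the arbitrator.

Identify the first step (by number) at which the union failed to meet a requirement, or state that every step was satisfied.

Step 2

Step 1 — counting 48 days from 2018-12-05 (when the grieved event occurs) gives a deadline of 2019-01-22; 2018-12-07 is within that limit.
Step 2 — counting 63 days from 2019-01-06 (end of the 30-day response period, which began when the written grievance is presented to the supervisor on 2018-12-07) gives a deadline of 2019-03-10; not done until 2019-03-12, 2 days after the deadline.
That is the first point of non-compliance.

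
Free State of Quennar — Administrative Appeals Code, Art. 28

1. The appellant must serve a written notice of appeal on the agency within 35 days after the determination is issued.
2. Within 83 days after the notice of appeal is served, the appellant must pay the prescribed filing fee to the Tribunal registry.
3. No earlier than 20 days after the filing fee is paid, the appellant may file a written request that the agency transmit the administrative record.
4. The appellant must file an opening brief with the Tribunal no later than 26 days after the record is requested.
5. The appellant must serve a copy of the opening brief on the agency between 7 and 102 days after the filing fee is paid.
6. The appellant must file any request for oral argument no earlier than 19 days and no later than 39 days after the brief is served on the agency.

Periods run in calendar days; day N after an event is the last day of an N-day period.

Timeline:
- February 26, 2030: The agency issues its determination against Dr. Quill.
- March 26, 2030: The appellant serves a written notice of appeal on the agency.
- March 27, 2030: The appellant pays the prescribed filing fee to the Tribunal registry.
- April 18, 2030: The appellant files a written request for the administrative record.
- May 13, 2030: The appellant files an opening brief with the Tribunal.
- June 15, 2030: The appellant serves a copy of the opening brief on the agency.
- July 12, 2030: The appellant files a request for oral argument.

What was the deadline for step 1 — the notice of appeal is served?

April 2, 2030

Step 1 runs from February 26, 2030, when the determination is issued. 35 days after February 26, 2030 is April 2, 2030.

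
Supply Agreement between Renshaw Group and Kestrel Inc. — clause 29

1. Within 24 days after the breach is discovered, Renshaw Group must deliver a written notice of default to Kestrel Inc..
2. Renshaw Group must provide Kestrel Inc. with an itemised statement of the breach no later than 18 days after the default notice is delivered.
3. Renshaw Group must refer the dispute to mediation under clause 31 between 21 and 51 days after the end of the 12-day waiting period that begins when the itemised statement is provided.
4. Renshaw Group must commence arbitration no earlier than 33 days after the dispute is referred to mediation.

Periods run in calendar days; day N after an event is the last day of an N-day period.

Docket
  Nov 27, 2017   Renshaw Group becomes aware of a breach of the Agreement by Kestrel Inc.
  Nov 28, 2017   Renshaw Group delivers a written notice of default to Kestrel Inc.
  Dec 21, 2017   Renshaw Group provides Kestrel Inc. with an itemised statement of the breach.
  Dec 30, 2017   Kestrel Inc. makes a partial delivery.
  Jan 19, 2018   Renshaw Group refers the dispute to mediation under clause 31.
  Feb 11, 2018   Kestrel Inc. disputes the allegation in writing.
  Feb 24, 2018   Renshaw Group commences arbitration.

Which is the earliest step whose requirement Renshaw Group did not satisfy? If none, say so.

Step 2

Step 1: 24 days after Nov 27, 2017 (when the breach is discovered) is Dec 21, 2017; completed Nov 28, 2017, before the deadline.
Step 2: 18 days after Nov 28, 2017 (when the default notice is delivered) is Dec 16, 2017; done Dec 21, 2017 — 5 days late.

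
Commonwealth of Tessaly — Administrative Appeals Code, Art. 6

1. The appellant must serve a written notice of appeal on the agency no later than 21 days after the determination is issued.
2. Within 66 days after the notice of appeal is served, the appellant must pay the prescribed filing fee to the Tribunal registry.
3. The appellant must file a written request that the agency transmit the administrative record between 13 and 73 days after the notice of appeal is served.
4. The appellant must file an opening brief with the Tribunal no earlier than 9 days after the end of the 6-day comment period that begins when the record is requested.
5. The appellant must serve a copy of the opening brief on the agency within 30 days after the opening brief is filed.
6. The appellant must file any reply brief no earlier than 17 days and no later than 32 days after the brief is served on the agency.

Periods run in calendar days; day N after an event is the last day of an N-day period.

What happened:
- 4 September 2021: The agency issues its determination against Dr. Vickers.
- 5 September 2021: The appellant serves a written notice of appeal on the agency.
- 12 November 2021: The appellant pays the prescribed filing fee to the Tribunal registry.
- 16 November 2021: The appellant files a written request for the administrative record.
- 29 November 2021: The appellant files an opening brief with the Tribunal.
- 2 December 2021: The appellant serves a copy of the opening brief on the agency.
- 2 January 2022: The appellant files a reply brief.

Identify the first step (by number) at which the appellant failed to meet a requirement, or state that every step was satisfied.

Step 2

(1) due by 4 September 2021 + 21 days = 25 September 2021; 5 September 2021 is within that limit.
(2) due by 5 September 2021 + 66 days = 10 November 2021; not done until 12 November 2021, 2 days after the deadline.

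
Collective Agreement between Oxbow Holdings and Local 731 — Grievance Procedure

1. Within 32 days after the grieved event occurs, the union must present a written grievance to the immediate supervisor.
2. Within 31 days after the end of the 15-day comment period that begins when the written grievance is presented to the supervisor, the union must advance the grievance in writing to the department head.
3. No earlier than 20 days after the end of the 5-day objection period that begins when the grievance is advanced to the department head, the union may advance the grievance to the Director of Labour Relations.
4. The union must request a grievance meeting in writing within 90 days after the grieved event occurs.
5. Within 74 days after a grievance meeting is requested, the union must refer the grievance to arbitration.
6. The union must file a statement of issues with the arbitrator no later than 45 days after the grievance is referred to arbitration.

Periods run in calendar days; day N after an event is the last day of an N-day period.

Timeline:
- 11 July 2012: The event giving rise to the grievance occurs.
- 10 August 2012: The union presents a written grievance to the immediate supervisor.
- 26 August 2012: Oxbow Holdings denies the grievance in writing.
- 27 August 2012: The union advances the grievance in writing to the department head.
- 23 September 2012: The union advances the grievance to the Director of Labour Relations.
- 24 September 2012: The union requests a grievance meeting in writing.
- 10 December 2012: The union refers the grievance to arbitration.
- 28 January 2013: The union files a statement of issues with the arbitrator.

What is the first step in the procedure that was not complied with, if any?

Step 5

Step 1 — counting 32 days from 11 July 2012 (when the grieved event occurs) gives a deadline of 12 August 2012; 10 August 2012 is within that limit.
Step 2 — counting 31 days from 25 August 2012 (end of the 15-day comment period, which began when the written grievance is presented to the supervisor on 10 August 2012) gives a deadline of 25 September 2012; completed 27 August 2012, before the deadline.
Step 3 — must wait 20 days from 1 September 2012 (end of the 5-day objection period, which began when the grievance is advanced to the department head on 27 August 2012), so not before 21 September 2012; done 23 September 2012, after the minimum wait.
Step 4 — counting 90 days from 11 July 2012 (when the grieved event occurs) gives a deadline of 9 October 2012; completed 24 September 2012, before the deadline.
Step 5 — counting 74 days from 24 September 2012 (when a grievance meeting is requested) gives a deadline of 7 December 2012; 10 December 2012 misses that deadline by 3 days.
That is the first point of non-compliance.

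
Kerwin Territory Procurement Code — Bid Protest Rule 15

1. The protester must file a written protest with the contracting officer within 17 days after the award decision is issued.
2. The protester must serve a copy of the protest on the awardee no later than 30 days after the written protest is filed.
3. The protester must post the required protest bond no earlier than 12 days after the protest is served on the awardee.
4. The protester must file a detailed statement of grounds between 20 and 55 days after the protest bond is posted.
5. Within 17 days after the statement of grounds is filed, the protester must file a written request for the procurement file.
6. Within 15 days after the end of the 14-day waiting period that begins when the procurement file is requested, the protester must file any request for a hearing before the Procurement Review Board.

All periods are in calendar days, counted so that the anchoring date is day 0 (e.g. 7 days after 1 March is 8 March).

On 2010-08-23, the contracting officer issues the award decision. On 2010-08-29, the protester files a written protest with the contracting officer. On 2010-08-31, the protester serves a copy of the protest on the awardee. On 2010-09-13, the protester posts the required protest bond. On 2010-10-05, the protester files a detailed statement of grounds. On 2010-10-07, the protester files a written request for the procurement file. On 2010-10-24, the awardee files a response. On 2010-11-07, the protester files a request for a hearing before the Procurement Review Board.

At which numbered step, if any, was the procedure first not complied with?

(1) due by 2010-08-23 + 17 days = 2010-09-09; completed 2010-08-29, before the deadline.
(2) due by 2010-08-29 + 30 days = 2010-09-28; 2010-08-31 is within that limit.
(3) permitted from 2010-08-31 + 12 days = 2010-09-12 onward; done 2010-09-13, after the minimum wait.
(4) the permitted window runs from 2010-09-13 + 20 = 2010-10-03 to 2010-09-13 + 55 = 2010-11-07; done 2010-10-05, which is between those dates.
(5) due by 2010-10-05 + 17 days = 2010-10-22; 2010-10-07 is within that limit.
(6) due by 2010-10-21 + 15 days = 2010-11-05; done 2010-11-07 — 2 days late.

Step 6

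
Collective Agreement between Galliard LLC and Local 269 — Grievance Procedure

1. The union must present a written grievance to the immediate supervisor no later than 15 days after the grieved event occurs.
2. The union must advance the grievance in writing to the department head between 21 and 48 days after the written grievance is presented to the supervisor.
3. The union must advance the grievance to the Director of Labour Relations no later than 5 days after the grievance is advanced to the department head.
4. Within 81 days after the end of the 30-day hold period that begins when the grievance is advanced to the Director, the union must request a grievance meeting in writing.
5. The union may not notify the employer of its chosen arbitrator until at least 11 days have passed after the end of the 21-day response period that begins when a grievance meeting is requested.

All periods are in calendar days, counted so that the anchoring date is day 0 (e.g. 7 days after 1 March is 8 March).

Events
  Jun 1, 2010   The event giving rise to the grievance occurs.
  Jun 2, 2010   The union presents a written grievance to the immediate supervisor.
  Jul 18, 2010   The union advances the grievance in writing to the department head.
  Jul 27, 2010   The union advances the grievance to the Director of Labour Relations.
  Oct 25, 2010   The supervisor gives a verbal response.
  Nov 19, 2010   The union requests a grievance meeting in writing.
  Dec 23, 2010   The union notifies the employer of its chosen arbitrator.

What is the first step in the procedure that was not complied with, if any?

Step 3

Step 1: 15 days after Jun 1, 2010 (when the grieved event occurs) is Jun 16, 2010; done Jun 2, 2010 — timely.
Step 2: the window is 21–48 days after Jun 2, 2010 (when the written grievance is presented to the supervisor), so Jun 23, 2010 through Jul 20, 2010; done Jul 18, 2010, which is between those dates.
Step 3: 5 days after Jul 18, 2010 (when the grievance is advanced to the department head) is Jul 23, 2010; done Jul 27, 2010 — 4 days late.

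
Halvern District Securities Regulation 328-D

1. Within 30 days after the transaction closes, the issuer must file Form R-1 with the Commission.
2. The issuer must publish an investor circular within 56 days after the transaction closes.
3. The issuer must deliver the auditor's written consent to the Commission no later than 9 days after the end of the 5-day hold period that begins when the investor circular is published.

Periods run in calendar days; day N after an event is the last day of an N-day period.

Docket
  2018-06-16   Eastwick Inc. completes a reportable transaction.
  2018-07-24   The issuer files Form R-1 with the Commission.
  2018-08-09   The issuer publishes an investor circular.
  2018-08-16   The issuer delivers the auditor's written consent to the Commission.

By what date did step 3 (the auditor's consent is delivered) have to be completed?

The investor circular is published on 2018-08-09; the 5-day hold period therefore ends 2018-08-14, and step 3 runs from that date. 9 days after 2018-08-14 is 2018-08-23.

2018-08-23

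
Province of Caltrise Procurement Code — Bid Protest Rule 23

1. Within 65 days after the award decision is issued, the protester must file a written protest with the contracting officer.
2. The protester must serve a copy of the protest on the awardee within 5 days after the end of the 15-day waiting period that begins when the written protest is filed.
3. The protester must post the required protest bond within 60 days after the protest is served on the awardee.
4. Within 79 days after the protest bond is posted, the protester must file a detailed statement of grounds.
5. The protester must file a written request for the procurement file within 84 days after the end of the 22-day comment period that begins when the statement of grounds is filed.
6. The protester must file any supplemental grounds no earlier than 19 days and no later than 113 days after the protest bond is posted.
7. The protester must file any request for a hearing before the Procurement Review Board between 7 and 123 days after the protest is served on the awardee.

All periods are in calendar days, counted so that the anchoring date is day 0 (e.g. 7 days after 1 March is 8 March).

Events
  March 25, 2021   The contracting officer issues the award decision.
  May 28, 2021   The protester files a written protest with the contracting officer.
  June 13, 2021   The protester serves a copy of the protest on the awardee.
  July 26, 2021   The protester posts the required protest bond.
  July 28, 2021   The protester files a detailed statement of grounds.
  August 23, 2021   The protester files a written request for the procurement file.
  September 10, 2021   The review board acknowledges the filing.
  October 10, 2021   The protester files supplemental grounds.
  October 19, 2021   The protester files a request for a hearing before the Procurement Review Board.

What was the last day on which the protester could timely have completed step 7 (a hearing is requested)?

Step 7 runs from June 13, 2021, when the protest is served on the awardee. The window is 7–123 days after June 13, 2021; it closes on October 14, 2021.

October 14, 2021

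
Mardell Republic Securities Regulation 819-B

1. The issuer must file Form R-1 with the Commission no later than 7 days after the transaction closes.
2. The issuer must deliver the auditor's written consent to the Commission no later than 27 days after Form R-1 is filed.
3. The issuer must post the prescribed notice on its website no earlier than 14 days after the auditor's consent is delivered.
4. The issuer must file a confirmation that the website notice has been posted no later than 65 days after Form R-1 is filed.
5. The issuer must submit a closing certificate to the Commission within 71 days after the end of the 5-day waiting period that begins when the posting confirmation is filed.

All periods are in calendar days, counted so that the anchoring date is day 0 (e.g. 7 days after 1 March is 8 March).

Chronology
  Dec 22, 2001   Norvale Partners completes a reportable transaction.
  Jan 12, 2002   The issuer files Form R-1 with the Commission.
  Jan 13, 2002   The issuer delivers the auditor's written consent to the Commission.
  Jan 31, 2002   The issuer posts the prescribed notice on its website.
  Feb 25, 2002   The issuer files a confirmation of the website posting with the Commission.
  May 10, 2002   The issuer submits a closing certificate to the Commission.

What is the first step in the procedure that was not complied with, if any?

Step 1

Step 1: 7 days after Dec 22, 2001 (when the transaction closes) is Dec 29, 2001; done Jan 12, 2002 — 14 days late.
Later steps need not be reached.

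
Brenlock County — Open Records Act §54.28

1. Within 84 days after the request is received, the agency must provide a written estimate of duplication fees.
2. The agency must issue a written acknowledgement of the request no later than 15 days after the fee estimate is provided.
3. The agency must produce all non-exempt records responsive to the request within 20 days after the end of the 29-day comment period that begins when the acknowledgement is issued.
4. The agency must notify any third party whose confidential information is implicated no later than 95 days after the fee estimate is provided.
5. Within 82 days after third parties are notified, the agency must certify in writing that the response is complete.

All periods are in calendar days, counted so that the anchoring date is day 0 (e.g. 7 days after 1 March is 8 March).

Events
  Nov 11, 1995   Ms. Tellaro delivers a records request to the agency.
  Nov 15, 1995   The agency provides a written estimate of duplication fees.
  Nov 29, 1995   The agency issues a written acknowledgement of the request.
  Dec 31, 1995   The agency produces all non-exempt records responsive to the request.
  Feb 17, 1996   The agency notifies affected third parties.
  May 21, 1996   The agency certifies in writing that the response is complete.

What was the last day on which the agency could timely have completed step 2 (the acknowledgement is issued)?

Step 2 runs from Nov 15, 1995, when the fee estimate is provided. 15 days after Nov 15, 1995 is Nov 30, 1995.

Nov 30, 1995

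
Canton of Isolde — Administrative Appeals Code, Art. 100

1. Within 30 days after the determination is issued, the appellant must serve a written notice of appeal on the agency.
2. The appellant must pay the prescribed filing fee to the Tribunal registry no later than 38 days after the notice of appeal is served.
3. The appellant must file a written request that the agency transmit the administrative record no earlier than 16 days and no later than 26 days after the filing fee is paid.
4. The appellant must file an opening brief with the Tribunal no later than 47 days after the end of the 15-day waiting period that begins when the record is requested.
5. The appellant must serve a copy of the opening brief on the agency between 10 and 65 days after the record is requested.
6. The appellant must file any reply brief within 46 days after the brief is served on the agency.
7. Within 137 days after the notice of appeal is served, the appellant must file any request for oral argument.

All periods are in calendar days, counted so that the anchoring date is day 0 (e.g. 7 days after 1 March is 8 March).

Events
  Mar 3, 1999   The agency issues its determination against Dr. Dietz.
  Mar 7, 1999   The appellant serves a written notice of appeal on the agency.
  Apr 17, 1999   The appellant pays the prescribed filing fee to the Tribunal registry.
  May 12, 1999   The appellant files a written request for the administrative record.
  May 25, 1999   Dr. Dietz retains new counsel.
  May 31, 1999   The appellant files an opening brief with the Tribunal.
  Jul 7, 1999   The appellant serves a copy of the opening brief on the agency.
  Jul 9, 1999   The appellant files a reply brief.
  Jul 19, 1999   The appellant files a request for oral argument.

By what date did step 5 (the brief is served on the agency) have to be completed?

Jul 16, 1999

Step 5 runs from May 12, 1999, when the record is requested. The window is 10–65 days after May 12, 1999; it closes on Jul 16, 1999.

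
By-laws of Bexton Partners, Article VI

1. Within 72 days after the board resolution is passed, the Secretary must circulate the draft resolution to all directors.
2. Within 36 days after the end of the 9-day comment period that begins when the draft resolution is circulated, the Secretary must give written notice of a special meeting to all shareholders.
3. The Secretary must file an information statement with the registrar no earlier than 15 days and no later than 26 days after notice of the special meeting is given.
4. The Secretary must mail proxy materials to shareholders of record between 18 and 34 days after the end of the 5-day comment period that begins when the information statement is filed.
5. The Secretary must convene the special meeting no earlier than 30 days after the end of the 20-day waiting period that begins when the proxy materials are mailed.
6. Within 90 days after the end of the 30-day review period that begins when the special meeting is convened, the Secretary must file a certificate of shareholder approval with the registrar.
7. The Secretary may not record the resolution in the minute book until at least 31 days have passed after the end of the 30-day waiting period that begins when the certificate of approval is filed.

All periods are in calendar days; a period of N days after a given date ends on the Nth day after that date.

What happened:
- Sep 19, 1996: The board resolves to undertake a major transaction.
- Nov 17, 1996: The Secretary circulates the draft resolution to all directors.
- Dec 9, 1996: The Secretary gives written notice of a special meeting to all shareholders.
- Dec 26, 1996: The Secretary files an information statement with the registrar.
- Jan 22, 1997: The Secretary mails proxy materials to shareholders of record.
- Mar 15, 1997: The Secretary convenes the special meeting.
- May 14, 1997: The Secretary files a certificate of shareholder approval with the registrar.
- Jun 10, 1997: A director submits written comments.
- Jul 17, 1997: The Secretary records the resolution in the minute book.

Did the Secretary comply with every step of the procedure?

Yes

Step 1 — counting 72 days from Sep 19, 1996 (when the board resolution is passed) gives a deadline of Nov 30, 1996; completed Nov 17, 1996, before the deadline.
Step 2 — counting 36 days from Nov 26, 1996 (end of the 9-day comment period, which began when the draft resolution is circulated on Nov 17, 1996) gives a deadline of Jan 1, 1997; done Dec 9, 1996 — timely.
Step 3 — 15 and 26 days from Dec 9, 1996 (when notice of the special meeting is given) are Dec 24, 1996 and Jan 4, 1997 respectively; done Dec 26, 1996, which is between those dates.
Step 4 — 18 and 34 days from Dec 31, 1996 (end of the 5-day comment period, which began when the information statement is filed on Dec 26, 1996) are Jan 18, 1997 and Feb 3, 1997 respectively; done Jan 22, 1997 — within the window.
Step 5 — must wait 30 days from Feb 11, 1997 (end of the 20-day waiting period, which began when the proxy materials are mailed on Jan 22, 1997), so not before Mar 13, 1997; done Mar 15, 1997, after the minimum wait.
Step 6 — counting 90 days from Apr 14, 1997 (end of the 30-day review period, which began when the special meeting is convened on Mar 15, 1997) gives a deadline of Jul 13, 1997; done May 14, 1997 — timely.
Step 7 — must wait 31 days from Jun 13, 1997 (end of the 30-day waiting period, which began when the certificate of approval is filed on May 14, 1997), so not before Jul 14, 1997; done Jul 17, 1997 — permitted.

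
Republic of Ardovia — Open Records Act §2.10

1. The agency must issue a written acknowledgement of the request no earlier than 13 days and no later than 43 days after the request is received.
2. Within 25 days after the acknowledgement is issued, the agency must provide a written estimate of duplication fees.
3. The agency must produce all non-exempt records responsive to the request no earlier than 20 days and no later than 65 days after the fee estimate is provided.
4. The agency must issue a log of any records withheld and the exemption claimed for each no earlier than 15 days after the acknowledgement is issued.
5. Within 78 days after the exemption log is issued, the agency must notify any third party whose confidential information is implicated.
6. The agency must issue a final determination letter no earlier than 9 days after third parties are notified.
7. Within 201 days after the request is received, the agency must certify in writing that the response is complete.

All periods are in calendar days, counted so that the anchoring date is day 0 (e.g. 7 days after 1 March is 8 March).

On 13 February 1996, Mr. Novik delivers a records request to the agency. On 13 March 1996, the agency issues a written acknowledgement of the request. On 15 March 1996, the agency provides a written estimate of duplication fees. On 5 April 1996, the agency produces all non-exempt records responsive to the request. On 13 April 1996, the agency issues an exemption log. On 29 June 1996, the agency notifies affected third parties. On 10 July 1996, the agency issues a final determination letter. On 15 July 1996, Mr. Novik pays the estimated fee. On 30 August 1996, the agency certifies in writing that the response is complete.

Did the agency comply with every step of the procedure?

Yes

Step 1 — 13 and 43 days from 13 February 1996 (when the request is received) are 26 February 1996 and 27 March 1996 respectively; 13 March 1996 falls inside that range.
Step 2 — counting 25 days from 13 March 1996 (when the acknowledgement is issued) gives a deadline of 7 April 1996; completed 15 March 1996, before the deadline.
Step 3 — 20 and 65 days from 15 March 1996 (when the fee estimate is provided) are 4 April 1996 and 19 May 1996 respectively; done 5 April 1996 — within the window.
Step 4 — must wait 15 days from 13 March 1996 (when the acknowledgement is issued), so not before 28 March 1996; done 13 April 1996 — permitted.
Step 5 — counting 78 days from 13 April 1996 (when the exemption log is issued) gives a deadline of 30 June 1996; done 29 June 1996 — timely.
Step 6 — must wait 9 days from 29 June 1996 (when third parties are notified), so not before 8 July 1996; 10 July 1996 is on or after that date.
Step 7 — counting 201 days from 13 February 1996 (when the request is received) gives a deadline of 1 September 1996; completed 30 August 1996, before the deadline.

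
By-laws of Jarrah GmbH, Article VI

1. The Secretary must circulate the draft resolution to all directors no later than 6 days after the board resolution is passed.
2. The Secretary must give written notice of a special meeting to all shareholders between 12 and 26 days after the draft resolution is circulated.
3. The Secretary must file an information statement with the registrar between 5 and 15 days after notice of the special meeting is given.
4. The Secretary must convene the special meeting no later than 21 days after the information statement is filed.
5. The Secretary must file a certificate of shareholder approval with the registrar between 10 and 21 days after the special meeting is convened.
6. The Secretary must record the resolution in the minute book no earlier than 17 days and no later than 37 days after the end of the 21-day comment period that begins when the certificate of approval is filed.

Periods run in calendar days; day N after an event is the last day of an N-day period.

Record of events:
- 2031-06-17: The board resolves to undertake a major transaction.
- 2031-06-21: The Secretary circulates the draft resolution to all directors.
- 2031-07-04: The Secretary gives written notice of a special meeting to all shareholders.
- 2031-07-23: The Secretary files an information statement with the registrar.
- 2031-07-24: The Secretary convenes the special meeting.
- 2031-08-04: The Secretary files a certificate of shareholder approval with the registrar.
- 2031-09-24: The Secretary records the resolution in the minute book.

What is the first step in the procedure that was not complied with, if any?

Step 3

Step 1: 6 days after 2031-06-17 (when the board resolution is passed) is 2031-06-23; done 2031-06-21 — timely.
Step 2: the window is 12–26 days after 2031-06-21 (when the draft resolution is circulated), so 2031-07-03 through 2031-07-17; done 2031-07-04, which is between those dates.
Step 3: the window is 5–15 days after 2031-07-04 (when notice of the special meeting is given), so 2031-07-09 through 2031-07-19; done 2031-07-23 — 4 days after the window closed.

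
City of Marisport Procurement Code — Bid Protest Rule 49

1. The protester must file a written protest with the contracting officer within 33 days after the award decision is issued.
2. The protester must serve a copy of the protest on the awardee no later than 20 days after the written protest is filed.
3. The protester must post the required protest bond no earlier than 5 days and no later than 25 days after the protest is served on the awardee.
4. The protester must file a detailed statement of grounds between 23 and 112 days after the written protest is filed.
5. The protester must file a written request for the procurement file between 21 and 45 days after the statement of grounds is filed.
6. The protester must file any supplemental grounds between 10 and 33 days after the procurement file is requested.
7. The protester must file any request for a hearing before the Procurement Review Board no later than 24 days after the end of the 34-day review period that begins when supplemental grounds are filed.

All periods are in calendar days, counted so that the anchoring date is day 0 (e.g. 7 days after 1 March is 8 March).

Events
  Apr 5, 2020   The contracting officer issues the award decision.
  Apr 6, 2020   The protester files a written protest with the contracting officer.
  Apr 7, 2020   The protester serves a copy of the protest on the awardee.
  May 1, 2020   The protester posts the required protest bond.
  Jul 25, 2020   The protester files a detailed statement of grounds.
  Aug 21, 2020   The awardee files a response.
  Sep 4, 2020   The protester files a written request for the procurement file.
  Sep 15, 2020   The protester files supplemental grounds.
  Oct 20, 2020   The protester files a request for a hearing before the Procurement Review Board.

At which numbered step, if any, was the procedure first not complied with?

None — every step was satisfied

Step 1: 33 days after Apr 5, 2020 (when the award decision is issued) is May 8, 2020; completed Apr 6, 2020, before the deadline.
Step 2: 20 days after Apr 6, 2020 (when the written protest is filed) is Apr 26, 2020; done Apr 7, 2020 — timely.
Step 3: the window is 5–25 days after Apr 7, 2020 (when the protest is served on the awardee), so Apr 12, 2020 through May 2, 2020; done May 1, 2020 — within the window.
Step 4: the window is 23–112 days after Apr 6, 2020 (when the written protest is filed), so Apr 29, 2020 through Jul 27, 2020; Jul 25, 2020 falls inside that range.
Step 5: the window is 21–45 days after Jul 25, 2020 (when the statement of grounds is filed), so Aug 15, 2020 through Sep 8, 2020; done Sep 4, 2020, which is between those dates.
Step 6: the window is 10–33 days after Sep 4, 2020 (when the procurement file is requested), so Sep 14, 2020 through Oct 7, 2020; done Sep 15, 2020, which is between those dates.
Step 7: 24 days after Oct 19, 2020 (end of the 34-day review period, which began when supplemental grounds are filed on Sep 15, 2020) is Nov 12, 2020; completed Oct 20, 2020, before the deadline.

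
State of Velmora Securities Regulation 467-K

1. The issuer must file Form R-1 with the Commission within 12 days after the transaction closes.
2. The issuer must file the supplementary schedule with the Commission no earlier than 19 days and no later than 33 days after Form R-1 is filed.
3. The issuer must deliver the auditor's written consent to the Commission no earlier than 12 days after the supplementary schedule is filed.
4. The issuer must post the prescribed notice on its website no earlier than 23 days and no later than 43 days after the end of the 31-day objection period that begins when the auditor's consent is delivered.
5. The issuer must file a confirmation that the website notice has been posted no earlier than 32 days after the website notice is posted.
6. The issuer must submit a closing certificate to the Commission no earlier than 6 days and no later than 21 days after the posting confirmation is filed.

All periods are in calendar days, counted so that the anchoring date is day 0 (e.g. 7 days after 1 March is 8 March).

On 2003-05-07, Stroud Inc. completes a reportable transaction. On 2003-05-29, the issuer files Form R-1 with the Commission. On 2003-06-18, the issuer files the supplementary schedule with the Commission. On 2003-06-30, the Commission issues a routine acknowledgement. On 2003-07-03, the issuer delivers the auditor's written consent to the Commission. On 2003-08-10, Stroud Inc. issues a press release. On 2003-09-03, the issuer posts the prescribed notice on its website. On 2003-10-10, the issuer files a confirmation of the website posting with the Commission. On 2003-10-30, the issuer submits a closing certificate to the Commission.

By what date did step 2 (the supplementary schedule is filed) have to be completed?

Step 2 runs from 2003-05-29, when Form R-1 is filed. The window is 19–33 days after 2003-05-29; it closes on 2003-07-01.

2003-07-01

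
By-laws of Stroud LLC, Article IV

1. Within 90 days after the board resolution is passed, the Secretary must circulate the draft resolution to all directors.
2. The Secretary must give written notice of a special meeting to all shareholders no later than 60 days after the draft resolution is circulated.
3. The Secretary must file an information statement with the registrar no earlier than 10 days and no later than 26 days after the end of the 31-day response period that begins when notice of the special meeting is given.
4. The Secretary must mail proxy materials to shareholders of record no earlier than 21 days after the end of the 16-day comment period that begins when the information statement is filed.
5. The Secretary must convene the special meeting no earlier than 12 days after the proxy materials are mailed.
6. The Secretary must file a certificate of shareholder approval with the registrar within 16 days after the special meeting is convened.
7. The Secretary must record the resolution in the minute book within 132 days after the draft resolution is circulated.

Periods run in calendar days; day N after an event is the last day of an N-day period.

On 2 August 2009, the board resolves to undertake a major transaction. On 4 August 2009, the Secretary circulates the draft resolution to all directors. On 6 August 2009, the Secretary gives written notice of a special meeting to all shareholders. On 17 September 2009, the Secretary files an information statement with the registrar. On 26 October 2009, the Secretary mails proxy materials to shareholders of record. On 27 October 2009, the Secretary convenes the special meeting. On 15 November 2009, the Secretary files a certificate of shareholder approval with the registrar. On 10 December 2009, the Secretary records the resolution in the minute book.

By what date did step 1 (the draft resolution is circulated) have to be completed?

Step 1 runs from 2 August 2009, when the board resolution is passed. 90 days after 2 August 2009 is 31 October 2009.

31 October 2009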